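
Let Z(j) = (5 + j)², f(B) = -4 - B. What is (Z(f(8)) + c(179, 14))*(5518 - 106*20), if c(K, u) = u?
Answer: 214074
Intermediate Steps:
(Z(f(8)) + c(179, 14))*(5518 - 106*20) = ((5 + (-4 - 1*8))² + 14)*(5518 - 106*20) = ((5 + (-4 - 8))² + 14)*(5518 - 2120) = ((5 - 12)² + 14)*3398 = ((-7)² + 14)*3398 = (49 + 14)*3398 = 63*3398 = 214074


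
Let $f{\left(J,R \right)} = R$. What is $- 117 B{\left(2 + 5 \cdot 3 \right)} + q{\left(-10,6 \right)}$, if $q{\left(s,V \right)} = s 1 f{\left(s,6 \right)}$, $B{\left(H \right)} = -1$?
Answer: $57$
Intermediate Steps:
$q{\left(s,V \right)} = 6 s$ ($q{\left(s,V \right)} = s 1 \cdot 6 = s 6 = 6 s$)
$- 117 B{\left(2 + 5 \cdot 3 \right)} + q{\left(-10,6 \right)} = \left(-117\right) \left(-1\right) + 6 \left(-10\right) = 117 - 60 = 57$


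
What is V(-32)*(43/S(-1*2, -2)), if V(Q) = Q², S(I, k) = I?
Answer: -22016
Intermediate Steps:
V(-32)*(43/S(-1*2, -2)) = (-32)²*(43/((-1*2))) = 1024*(43/(-2)) = 1024*(43*(-½)) = 1024*(-43/2) = -22016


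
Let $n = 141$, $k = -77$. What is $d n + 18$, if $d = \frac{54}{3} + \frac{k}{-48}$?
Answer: $\frac{44515}{16} \approx 2782.2$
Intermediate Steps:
$d = \frac{941}{48}$ ($d = \frac{54}{3} - \frac{77}{-48} = 54 \cdot \frac{1}{3} - - \frac{77}{48} = 18 + \frac{77}{48} = \frac{941}{48} \approx 19.604$)
$d n + 18 = \frac{941}{48} \cdot 141 + 18 = \frac{44227}{16} + 18 = \frac{44515}{16}$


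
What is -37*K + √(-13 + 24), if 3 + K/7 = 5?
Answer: -518 + √11 ≈ -514.68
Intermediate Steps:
K = 14 (K = -21 + 7*5 = -21 + 35 = 14)
-37*K + √(-13 + 24) = -37*14 + √(-13 + 24) = -518 + √11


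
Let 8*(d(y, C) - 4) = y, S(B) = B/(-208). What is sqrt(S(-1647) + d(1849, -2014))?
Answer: 3*sqrt(73021)/52 ≈ 15.590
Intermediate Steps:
S(B) = -B/208 (S(B) = B*(-1/208) = -B/208)
d(y, C) = 4 + y/8
sqrt(S(-1647) + d(1849, -2014)) = sqrt(-1/208*(-1647) + (4 + (1/8)*1849)) = sqrt(1647/208 + (4 + 1849/8)) = sqrt(1647/208 + 1881/8) = sqrt(50553/208) = 3*sqrt(73021)/52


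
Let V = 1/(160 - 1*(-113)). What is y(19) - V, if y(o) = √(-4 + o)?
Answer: -1/273 + √15 ≈ 3.8693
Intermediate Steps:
V = 1/273 (V = 1/(160 + 113) = 1/273 ≈ 0.0036630)
y(19) - V = √(-4 + 19) - 1*1/273 = √15 - 1/273 = -1/273 + √15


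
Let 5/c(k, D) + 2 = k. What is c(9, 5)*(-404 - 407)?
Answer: -4055/7 ≈ -579.29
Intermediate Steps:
c(k, D) = 5/(-2 + k)
c(9, 5)*(-404 - 407) = (5/(-2 + 9))*(-404 - 407) = (5/7)*(-811) = -4055/7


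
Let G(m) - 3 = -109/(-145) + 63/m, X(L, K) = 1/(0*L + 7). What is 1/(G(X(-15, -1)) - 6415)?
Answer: -145/865686 ≈ -0.00016750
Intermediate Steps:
X(L, K) = ⅐ (X(L, K) = 1/(0 + 7) = 1/7 = ⅐)
G(m) = 544/145 + 63/m (G(m) = 3 + (-109/(-145) + 63/m) = 3 + (-109*(-1/145) + 63/m) = 3 + (109/145 + 63/m) = 544/145 + 63/m)
1/(G(X(-15, -1)) - 6415) = 1/((544/145 + 63/(⅐)) - 6415) = 1/((544/145 + 63*7) - 6415) = 1/((544/145 + 441) - 6415) = 1/(64489/145 - 6415) = 1/(-865686/145) = -145/865686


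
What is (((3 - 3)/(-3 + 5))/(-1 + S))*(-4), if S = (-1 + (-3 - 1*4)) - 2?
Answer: 0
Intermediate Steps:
S = -10 (S = (-1 + (-3 - 4)) - 2 = (-1 - 7) - 2 = -8 - 2 = -10)
(((3 - 3)/(-3 + 5))/(-1 + S))*(-4) = (((3 - 3)/(-3 + 5))/(-1 - 10))*(-4) = ((0/2)/(-11))*(-4) = -0/2*(-4) = -1/11*0*(-4) = 0*(-4) = 0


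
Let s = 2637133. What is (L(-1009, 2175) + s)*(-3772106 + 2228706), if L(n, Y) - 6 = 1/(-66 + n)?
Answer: -175016894240064/43 ≈ -4.0702e+12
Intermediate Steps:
L(n, Y) = 6 + 1/(-66 + n)
(L(-1009, 2175) + s)*(-3772106 + 2228706) = ((-395 + 6*(-1009))/(-66 - 1009) + 2637133)*(-3772106 + 2228706) = ((-395 - 6054)/(-1075) + 2637133)*(-1543400) = (-1/1075*(-6449) + 2637133)*(-1543400) = (6449/1075 + 2637133)*(-1543400) = (2834924424/1075)*(-1543400) = -175016894240064/43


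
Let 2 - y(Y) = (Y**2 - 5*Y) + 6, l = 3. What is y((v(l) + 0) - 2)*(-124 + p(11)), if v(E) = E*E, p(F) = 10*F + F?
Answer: 54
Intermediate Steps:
p(F) = 11*F
v(E) = E**2
y(Y) = -4 - Y**2 + 5*Y (y(Y) = 2 - ((Y**2 - 5*Y) + 6) = 2 - (6 + Y**2 - 5*Y) = 2 + (-6 - Y**2 + 5*Y) = -4 - Y**2 + 5*Y)
y((v(l) + 0) - 2)*(-124 + p(11)) = (-4 - ((3**2 + 0) - 2)**2 + 5*((3**2 + 0) - 2))*(-124 + 11*11) = (-4 - ((9 + 0) - 2)**2 + 5*((9 + 0) - 2))*(-124 + 121) = (-4 - (9 - 2)**2 + 5*(9 - 2))*(-3) = (-4 - 1*7**2 + 5*7)*(-3) = (-4 - 1*49 + 35)*(-3) = (-4 - 49 + 35)*(-3) = -18*(-3) = 54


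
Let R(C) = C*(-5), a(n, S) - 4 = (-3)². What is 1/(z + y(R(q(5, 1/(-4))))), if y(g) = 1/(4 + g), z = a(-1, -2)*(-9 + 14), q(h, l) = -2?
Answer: 14/911 ≈ 0.015368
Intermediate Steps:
a(n, S) = 13 (a(n, S) = 4 + (-3)² = 4 + 9 = 13)
z = 65 (z = 13*(-9 + 14) = 13*5 = 65)
R(C) = -5*C
1/(z + y(R(q(5, 1/(-4))))) = 1/(65 + 1/(4 - 5*(-2))) = 1/(65 + 1/(4 + 10)) = 1/(65 + 1/14) = 1/(911/14) = 14/911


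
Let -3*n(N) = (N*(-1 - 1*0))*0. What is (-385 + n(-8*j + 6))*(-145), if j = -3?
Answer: 55825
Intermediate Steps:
n(N) = 0 (n(N) = -N*(-1 - 1*0)*0/3 = -N*(-1 + 0)*0/3 = -N*(-1)*0/3 = -(-N)*0/3 = -⅓*0 = 0)
(-385 + n(-8*j + 6))*(-145) = (-385 + 0)*(-145) = -385*(-145) = 55825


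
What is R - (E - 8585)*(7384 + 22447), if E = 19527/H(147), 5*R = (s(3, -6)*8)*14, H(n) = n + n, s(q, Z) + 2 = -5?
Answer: 124517649423/490 ≈ 2.5412e+8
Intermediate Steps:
s(q, Z) = -7 (s(q, Z) = -2 - 5 = -7)
H(n) = 2*n
R = -784/5 (R = (-7*8*14)/5 = (-56*14)/5 = (⅕)*(-784) = -784/5 ≈ -156.80)
E = 6509/98 (E = 19527/((2*147)) = 19527/294 = 19527*(1/294) = 6509/98 ≈ 66.418)
R - (E - 8585)*(7384 + 22447) = -784/5 - (6509/98 - 8585)*(7384 + 22447) = -784/5 - (-834821)*29831/98 = -784/5 - 1*(-24903545251/98) = -784/5 + 24903545251/98 = 124517649423/490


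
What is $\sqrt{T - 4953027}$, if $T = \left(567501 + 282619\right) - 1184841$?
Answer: $2 i \sqrt{1321937} \approx 2299.5 i$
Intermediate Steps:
$T = -334721$ ($T = 850120 - 1184841 = -334721$)
$\sqrt{T - 4953027} = \sqrt{-334721 - 4953027} = \sqrt{-5287748} = 2 i \sqrt{1321937}$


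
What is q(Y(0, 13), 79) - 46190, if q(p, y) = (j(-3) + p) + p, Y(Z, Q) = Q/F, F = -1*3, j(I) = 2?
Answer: -138590/3 ≈ -46197.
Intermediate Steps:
F = -3
Y(Z, Q) = -Q/3 (Y(Z, Q) = Q/(-3) = Q*(-⅓) = -Q/3)
q(p, y) = 2 + 2*p (q(p, y) = (2 + p) + p = 2 + 2*p)
q(Y(0, 13), 79) - 46190 = (2 + 2*(-⅓*13)) - 46190 = (2 + 2*(-13/3)) - 46190 = (2 - 26/3) - 46190 = -20/3 - 46190 = -138590/3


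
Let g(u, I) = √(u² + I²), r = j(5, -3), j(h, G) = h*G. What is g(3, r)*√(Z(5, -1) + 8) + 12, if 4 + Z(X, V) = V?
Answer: 12 + 3*√78 ≈ 38.495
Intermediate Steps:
j(h, G) = G*h
r = -15 (r = -3*5 = -15)
Z(X, V) = -4 + V
g(u, I) = √(I² + u²)
g(3, r)*√(Z(5, -1) + 8) + 12 = √((-15)² + 3²)*√((-4 - 1) + 8) + 12 = √(225 + 9)*√(-5 + 8) + 12 = √234*√3 + 12 = (3*√26)*√3 + 12 = 3*√78 + 12 = 12 + 3*√78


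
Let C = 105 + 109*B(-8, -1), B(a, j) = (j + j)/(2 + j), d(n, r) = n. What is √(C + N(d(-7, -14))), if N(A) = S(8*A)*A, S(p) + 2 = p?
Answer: √293 ≈ 17.117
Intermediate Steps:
S(p) = -2 + p
B(a, j) = 2*j/(2 + j) (B(a, j) = (2*j)/(2 + j) = 2*j/(2 + j))
N(A) = A*(-2 + 8*A) (N(A) = (-2 + 8*A)*A = A*(-2 + 8*A))
C = -113 (C = 105 + 109*(2*(-1)/(2 - 1)) = 105 + 109*(2*(-1)/1) = 105 + 109*(2*(-1)*1) = 105 + 109*(-2) = 105 - 218 = -113)
√(C + N(d(-7, -14))) = √(-113 + 2*(-7)*(-1 + 4*(-7))) = √(-113 + 2*(-7)*(-1 - 28)) = √(-113 + 2*(-7)*(-29)) = √(-113 + 406) = √293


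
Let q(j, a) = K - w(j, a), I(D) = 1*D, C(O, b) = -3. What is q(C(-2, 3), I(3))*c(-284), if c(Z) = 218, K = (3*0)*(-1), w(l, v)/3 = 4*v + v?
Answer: -9810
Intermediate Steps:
w(l, v) = 15*v (w(l, v) = 3*(4*v + v) = 3*(5*v) = 15*v)
K = 0 (K = 0*(-1) = 0)
I(D) = D
q(j, a) = -15*a (q(j, a) = 0 - 15*a = -15*a)
q(C(-2, 3), I(3))*c(-284) = -15*3*218 = -45*218 = -9810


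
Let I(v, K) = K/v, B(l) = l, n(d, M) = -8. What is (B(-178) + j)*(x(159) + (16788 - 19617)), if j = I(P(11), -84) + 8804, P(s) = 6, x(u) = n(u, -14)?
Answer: -24432244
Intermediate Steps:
x(u) = -8
j = 8790 (j = -84/6 + 8804 = -84*⅙ + 8804 = -14 + 8804 = 8790)
(B(-178) + j)*(x(159) + (16788 - 19617)) = (-178 + 8790)*(-8 + (16788 - 19617)) = 8612*(-8 - 2829) = 8612*(-2837) = -24432244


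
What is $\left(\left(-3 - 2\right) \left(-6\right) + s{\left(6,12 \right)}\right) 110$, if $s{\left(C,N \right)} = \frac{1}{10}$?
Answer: $3311$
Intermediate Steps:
$s{\left(C,N \right)} = \frac{1}{10}$
$\left(\left(-3 - 2\right) \left(-6\right) + s{\left(6,12 \right)}\right) 110 = \left(\left(-3 - 2\right) \left(-6\right) + \frac{1}{10}\right) 110 = \left(\left(-5\right) \left(-6\right) + \frac{1}{10}\right) 110 = \left(30 + \frac{1}{10}\right) 110 = \frac{301}{10} \cdot 110 = 3311$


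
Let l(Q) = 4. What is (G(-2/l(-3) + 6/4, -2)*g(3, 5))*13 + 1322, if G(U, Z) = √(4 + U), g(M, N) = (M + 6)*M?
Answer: 1322 + 351*√5 ≈ 2106.9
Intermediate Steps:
g(M, N) = M*(6 + M) (g(M, N) = (6 + M)*M = M*(6 + M))
(G(-2/l(-3) + 6/4, -2)*g(3, 5))*13 + 1322 = (√(4 + (-2/4 + 6/4))*(3*(6 + 3)))*13 + 1322 = (√(4 + (-2*¼ + 6*(¼)))*(3*9))*13 + 1322 = (√(4 + (-½ + 3/2))*27)*13 + 1322 = (√(4 + 1)*27)*13 + 1322 = (√5*27)*13 + 1322 = (27*√5)*13 + 1322 = 351*√5 + 1322 = 1322 + 351*√5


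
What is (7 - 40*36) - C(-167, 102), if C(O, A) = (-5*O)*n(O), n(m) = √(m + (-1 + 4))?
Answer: -1433 - 1670*I*√41 ≈ -1433.0 - 10693.0*I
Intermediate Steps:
n(m) = √(3 + m) (n(m) = √(m + 3) = √(3 + m))
C(O, A) = -5*O*√(3 + O) (C(O, A) = (-5*O)*√(3 + O) = -5*O*√(3 + O))
(7 - 40*36) - C(-167, 102) = (7 - 40*36) - (-5)*(-167)*√(3 - 167) = (7 - 1440) - (-5)*(-167)*√(-164) = -1433 - (-5)*(-167)*2*I*√41 = -1433 - 1670*I*√41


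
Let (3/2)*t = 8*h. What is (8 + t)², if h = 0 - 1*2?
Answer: 64/9 ≈ 7.1111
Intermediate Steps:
h = -2 (h = 0 - 2 = -2)
t = -32/3 (t = 2*(8*(-2))/3 = (⅔)*(-16) = -32/3 ≈ -10.667)
(8 + t)² = (8 - 32/3)² = (-8/3)² = 64/9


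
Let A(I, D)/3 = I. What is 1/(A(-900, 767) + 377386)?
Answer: 1/374686 ≈ 2.6689e-6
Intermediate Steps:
A(I, D) = 3*I
1/(A(-900, 767) + 377386) = 1/(3*(-900) + 377386) = 1/(-2700 + 377386) = 1/374686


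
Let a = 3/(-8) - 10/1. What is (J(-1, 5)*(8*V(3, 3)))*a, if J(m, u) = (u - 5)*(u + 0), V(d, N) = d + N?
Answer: 0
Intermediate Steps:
V(d, N) = N + d
a = -83/8 (a = 3*(-⅛) - 10*1 = -3/8 - 10 = -83/8 ≈ -10.375)
J(m, u) = u*(-5 + u) (J(m, u) = (-5 + u)*u = u*(-5 + u))
(J(-1, 5)*(8*V(3, 3)))*a = ((5*(-5 + 5))*(8*(3 + 3)))*(-83/8) = ((5*0)*(8*6))*(-83/8) = (0*48)*(-83/8) = 0*(-83/8) = 0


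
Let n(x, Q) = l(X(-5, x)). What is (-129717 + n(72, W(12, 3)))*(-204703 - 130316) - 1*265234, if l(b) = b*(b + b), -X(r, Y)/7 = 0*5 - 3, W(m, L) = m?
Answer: 43161907631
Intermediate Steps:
X(r, Y) = 21 (X(r, Y) = -7*(0*5 - 3) = -7*(0 - 3) = -7*(-3) = 21)
l(b) = 2*b² (l(b) = b*(2*b) = 2*b²)
n(x, Q) = 882 (n(x, Q) = 2*21² = 2*441 = 882)
(-129717 + n(72, W(12, 3)))*(-204703 - 130316) - 1*265234 = (-129717 + 882)*(-204703 - 130316) - 1*265234 = -128835*(-335019) - 265234 = 43162172865 - 265234 = 43161907631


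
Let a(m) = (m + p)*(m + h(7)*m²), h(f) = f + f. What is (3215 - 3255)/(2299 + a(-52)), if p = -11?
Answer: 40/2379353 ≈ 1.6811e-5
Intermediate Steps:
h(f) = 2*f
a(m) = (-11 + m)*(m + 14*m²) (a(m) = (m - 11)*(m + (2*7)*m²) = (-11 + m)*(m + 14*m²))
(3215 - 3255)/(2299 + a(-52)) = (3215 - 3255)/(2299 - 52*(-11 - 153*(-52) + 14*(-52)²)) = -40/(2299 - 52*(-11 + 7956 + 14*2704)) = -40/(2299 - 52*(-11 + 7956 + 37856)) = -40/(2299 - 52*45801) = -40/(2299 - 2381652) = -40/(-2379353) = -40*(-1/2379353) = 40/2379353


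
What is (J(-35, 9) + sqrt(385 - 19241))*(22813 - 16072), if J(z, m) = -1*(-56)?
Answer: 377496 + 13482*I*sqrt(4714) ≈ 3.775e+5 + 9.2566e+5*I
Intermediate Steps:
J(z, m) = 56
(J(-35, 9) + sqrt(385 - 19241))*(22813 - 16072) = (56 + sqrt(385 - 19241))*(22813 - 16072) = (56 + sqrt(-18856))*6741 = (56 + 2*I*sqrt(4714))*6741 = 377496 + 13482*I*sqrt(4714)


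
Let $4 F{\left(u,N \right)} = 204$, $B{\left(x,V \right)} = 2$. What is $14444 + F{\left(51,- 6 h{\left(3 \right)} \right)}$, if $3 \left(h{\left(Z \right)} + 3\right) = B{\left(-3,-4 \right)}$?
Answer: $14495$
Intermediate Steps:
$h{\left(Z \right)} = - \frac{7}{3}$ ($h{\left(Z \right)} = -3 + \frac{1}{3} \cdot 2 = -3 + \frac{2}{3} = - \frac{7}{3}$)
$F{\left(u,N \right)} = 51$ ($F{\left(u,N \right)} = \frac{1}{4} \cdot 204 = 51$)
$14444 + F{\left(51,- 6 h{\left(3 \right)} \right)} = 14444 + 51 = 14495$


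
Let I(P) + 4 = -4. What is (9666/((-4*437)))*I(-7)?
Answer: 19332/437 ≈ 44.238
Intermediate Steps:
I(P) = -8 (I(P) = -4 - 4 = -8)
(9666/((-4*437)))*I(-7) = (9666/((-4*437)))*(-8) = (9666/(-1748))*(-8) = (9666*(-1/1748))*(-8) = -4833/874*(-8) = 19332/437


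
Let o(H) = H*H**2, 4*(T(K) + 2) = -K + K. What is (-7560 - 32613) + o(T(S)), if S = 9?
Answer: -40181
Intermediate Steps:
T(K) = -2 (T(K) = -2 + (-K + K)/4 = -2 + (1/4)*0 = -2 + 0 = -2)
o(H) = H**3
(-7560 - 32613) + o(T(S)) = (-7560 - 32613) + (-2)**3 = -40173 - 8 = -40181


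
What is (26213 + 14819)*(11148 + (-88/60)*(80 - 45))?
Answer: 1365955280/3 ≈ 4.5532e+8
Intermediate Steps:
(26213 + 14819)*(11148 + (-88/60)*(80 - 45)) = 41032*(11148 - 88*1/60*35) = 41032*(11148 - 22/15*35) = 41032*(11148 - 154/3) = 41032*(33290/3) = 1365955280/3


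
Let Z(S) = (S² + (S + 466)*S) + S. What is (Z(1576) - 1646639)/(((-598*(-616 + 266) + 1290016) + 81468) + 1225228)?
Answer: 4056905/2806012 ≈ 1.4458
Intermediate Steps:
Z(S) = S + S² + S*(466 + S) (Z(S) = (S² + (466 + S)*S) + S = (S² + S*(466 + S)) + S = S + S² + S*(466 + S))
(Z(1576) - 1646639)/(((-598*(-616 + 266) + 1290016) + 81468) + 1225228) = (1576*(467 + 2*1576) - 1646639)/(((-598*(-616 + 266) + 1290016) + 81468) + 1225228) = (1576*(467 + 3152) - 1646639)/(((-598*(-350) + 1290016) + 81468) + 1225228) = (1576*3619 - 1646639)/(((209300 + 1290016) + 81468) + 1225228) = (5703544 - 1646639)/((1499316 + 81468) + 1225228) = 4056905/(1580784 + 1225228) = 4056905/2806012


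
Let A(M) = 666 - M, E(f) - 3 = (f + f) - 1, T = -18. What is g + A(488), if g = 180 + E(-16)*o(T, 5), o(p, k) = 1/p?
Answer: 1079/3 ≈ 359.67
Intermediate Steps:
E(f) = 2 + 2*f (E(f) = 3 + ((f + f) - 1) = 3 + (2*f - 1) = 3 + (-1 + 2*f) = 2 + 2*f)
g = 545/3 (g = 180 + (2 + 2*(-16))/(-18) = 180 + (2 - 32)*(-1/18) = 180 - 30*(-1/18) = 180 + 5/3 = 545/3 ≈ 181.67)
g + A(488) = 545/3 + (666 - 1*488) = 545/3 + (666 - 488) = 545/3 + 178 = 1079/3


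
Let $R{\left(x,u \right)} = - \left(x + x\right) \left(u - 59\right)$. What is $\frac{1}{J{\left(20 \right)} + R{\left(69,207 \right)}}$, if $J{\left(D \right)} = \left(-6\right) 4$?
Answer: $- \frac{1}{20448} \approx -4.8905 \cdot 10^{-5}$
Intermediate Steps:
$R{\left(x,u \right)} = - 2 x \left(-59 + u\right)$
$J{\left(D \right)} = -24$
$\frac{1}{J{\left(20 \right)} + R{\left(69,207 \right)}} = \frac{1}{-24 + 2 \cdot 69 \left(59 - 207\right)} = \frac{1}{-24 + 2 \cdot 69 \left(-148\right)} = \frac{1}{-24 - 20424} = \frac{1}{-20448} = - \frac{1}{20448}$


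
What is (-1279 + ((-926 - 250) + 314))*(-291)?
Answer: 623031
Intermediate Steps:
(-1279 + ((-926 - 250) + 314))*(-291) = (-1279 + (-1176 + 314))*(-291) = (-1279 - 862)*(-291) = -2141*(-291) = 623031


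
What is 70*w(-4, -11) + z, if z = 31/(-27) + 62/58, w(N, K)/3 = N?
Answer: -657782/783 ≈ -840.08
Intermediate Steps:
w(N, K) = 3*N
z = -62/783 (z = 31*(-1/27) + 62*(1/58) = -31/27 + 31/29 = -62/783 ≈ -0.079183)
70*w(-4, -11) + z = 70*(3*(-4)) - 62/783 = 70*(-12) - 62/783 = -840 - 62/783 = -657782/783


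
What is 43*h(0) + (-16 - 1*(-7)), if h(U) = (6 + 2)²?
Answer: 2743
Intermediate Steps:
h(U) = 64 (h(U) = 8² = 64)
43*h(0) + (-16 - 1*(-7)) = 43*64 + (-16 - 1*(-7)) = 2752 + (-16 + 7) = 2752 - 9 = 2743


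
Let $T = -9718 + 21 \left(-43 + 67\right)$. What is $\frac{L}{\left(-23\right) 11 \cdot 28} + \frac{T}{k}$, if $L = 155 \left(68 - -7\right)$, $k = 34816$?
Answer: $- \frac{3455941}{1813504} \approx -1.9057$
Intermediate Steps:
$T = -9214$ ($T = -9718 + 21 \cdot 24 = -9718 + 504 = -9214$)
$L = 11625$ ($L = 155 \left(68 + 7\right) = 155 \cdot 75 = 11625$)
$\frac{L}{\left(-23\right) 11 \cdot 28} + \frac{T}{k} = \frac{11625}{\left(-23\right) 11 \cdot 28} - \frac{9214}{34816} = \frac{11625}{\left(-253\right) 28} - \frac{271}{1024} = \frac{11625}{-7084} - \frac{271}{1024} = 11625 \left(- \frac{1}{7084}\right) - \frac{271}{1024} = - \frac{11625}{7084} - \frac{271}{1024} = - \frac{3455941}{1813504}$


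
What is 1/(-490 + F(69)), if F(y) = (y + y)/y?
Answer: -1/488 ≈ -0.0020492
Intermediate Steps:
F(y) = 2 (F(y) = (2*y)/y = 2)
1/(-490 + F(69)) = 1/(-490 + 2) = 1/(-488) = -1/488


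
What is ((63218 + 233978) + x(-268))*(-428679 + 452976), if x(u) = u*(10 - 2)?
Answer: 7168878444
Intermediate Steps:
x(u) = 8*u (x(u) = u*8 = 8*u)
((63218 + 233978) + x(-268))*(-428679 + 452976) = ((63218 + 233978) + 8*(-268))*(-428679 + 452976) = (297196 - 2144)*24297 = 295052*24297 = 7168878444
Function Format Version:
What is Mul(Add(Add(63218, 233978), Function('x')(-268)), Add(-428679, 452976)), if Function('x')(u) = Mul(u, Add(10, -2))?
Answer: 7168878444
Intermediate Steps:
Function('x')(u) = Mul(8, u) (Function('x')(u) = Mul(u, 8) = Mul(8, u))
Mul(Add(Add(63218, 233978), Function('x')(-268)), Add(-428679, 452976)) = Mul(Add(Add(63218, 233978), Mul(8, -268)), Add(-428679, 452976)) = Mul(Add(297196, -2144), 24297) = Mul(295052, 24297) = 7168878444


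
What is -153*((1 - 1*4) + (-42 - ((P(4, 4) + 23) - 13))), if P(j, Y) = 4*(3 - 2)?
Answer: 9027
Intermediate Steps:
P(j, Y) = 4 (P(j, Y) = 4*1 = 4)
-153*((1 - 1*4) + (-42 - ((P(4, 4) + 23) - 13))) = -153*((1 - 1*4) + (-42 - ((4 + 23) - 13))) = -153*((1 - 4) + (-42 - (27 - 13))) = -153*(-3 + (-42 - 1*14)) = -153*(-3 + (-42 - 14)) = -153*(-3 - 56) = -153*(-59) = 9027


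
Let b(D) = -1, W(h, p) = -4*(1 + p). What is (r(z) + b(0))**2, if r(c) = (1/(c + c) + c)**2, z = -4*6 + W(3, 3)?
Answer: 104857620480001/40960000 ≈ 2.5600e+6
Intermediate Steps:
W(h, p) = -4 - 4*p
z = -40 (z = -4*6 + (-4 - 4*3) = -24 + (-4 - 12) = -24 - 16 = -40)
r(c) = (c + 1/(2*c))**2 (r(c) = (1/(2*c) + c)**2 = (c + 1/(2*c))**2)
(r(z) + b(0))**2 = ((1/4)*(1 + 2*(-40)**2)**2/(-40)**2 - 1)**2 = ((1/4)*(1/1600)*(1 + 2*1600)**2 - 1)**2 = ((1/4)*(1/1600)*(1 + 3200)**2 - 1)**2 = ((1/4)*(1/1600)*3201**2 - 1)**2 = ((1/4)*(1/1600)*10246401 - 1)**2 = (10246401/6400 - 1)**2 = (10240001/6400)**2 = 104857620480001/40960000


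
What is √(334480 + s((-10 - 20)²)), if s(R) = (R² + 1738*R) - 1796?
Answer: 2*√676721 ≈ 1645.3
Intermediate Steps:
s(R) = -1796 + R² + 1738*R
√(334480 + s((-10 - 20)²)) = √(334480 + (-1796 + ((-10 - 20)²)² + 1738*(-10 - 20)²)) = √(334480 + (-1796 + ((-30)²)² + 1738*(-30)²)) = √(334480 + (-1796 + 900² + 1738*900)) = √(334480 + (-1796 + 810000 + 1564200)) = √(334480 + 2372404) = √2706884 = 2*√676721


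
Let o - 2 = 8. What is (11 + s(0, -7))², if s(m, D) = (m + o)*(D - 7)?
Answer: 16641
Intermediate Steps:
o = 10 (o = 2 + 8 = 10)
s(m, D) = (-7 + D)*(10 + m) (s(m, D) = (m + 10)*(D - 7) = (10 + m)*(-7 + D) = (-7 + D)*(10 + m))
(11 + s(0, -7))² = (11 + (-70 - 7*0 + 10*(-7) - 7*0))² = (11 + (-70 + 0 - 70 + 0))² = (11 - 140)² = (-129)² = 16641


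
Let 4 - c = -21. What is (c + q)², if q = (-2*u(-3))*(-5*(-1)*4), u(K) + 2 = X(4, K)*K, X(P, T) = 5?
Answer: 497025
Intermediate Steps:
c = 25 (c = 4 - 1*(-21) = 4 + 21 = 25)
u(K) = -2 + 5*K
q = 680 (q = (-2*(-2 + 5*(-3)))*(-5*(-1)*4) = (-2*(-2 - 15))*(5*4) = -2*(-17)*20 = 34*20 = 680)
(c + q)² = (25 + 680)² = 705² = 497025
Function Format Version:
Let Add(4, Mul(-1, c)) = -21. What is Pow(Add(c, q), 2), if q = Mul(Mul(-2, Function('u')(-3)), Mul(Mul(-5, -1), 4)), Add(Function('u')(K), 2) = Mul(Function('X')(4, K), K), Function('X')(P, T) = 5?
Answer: 497025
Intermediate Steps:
c = 25 (c = Add(4, Mul(-1, -21)) = Add(4, 21) = 25)
Function('u')(K) = Add(-2, Mul(5, K))
q = 680 (q = Mul(Mul(-2, Add(-2, Mul(5, -3))), Mul(Mul(-5, -1), 4)) = Mul(Mul(-2, Add(-2, -15)), Mul(5, 4)) = Mul(Mul(-2, -17), 20) = Mul(34, 20) = 680)
Pow(Add(c, q), 2) = Pow(Add(25, 680), 2) = Pow(705, 2) = 497025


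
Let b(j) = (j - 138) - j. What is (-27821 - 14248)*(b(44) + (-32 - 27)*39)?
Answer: 102606291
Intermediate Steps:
b(j) = -138 (b(j) = (-138 + j) - j = -138)
(-27821 - 14248)*(b(44) + (-32 - 27)*39) = (-27821 - 14248)*(-138 + (-32 - 27)*39) = -42069*(-138 - 59*39) = -42069*(-138 - 2301) = -42069*(-2439) = 102606291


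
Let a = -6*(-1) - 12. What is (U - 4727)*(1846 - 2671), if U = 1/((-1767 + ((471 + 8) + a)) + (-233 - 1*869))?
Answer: 9343861725/2396 ≈ 3.8998e+6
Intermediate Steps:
a = -6 (a = 6 - 12 = -6)
U = -1/2396 (U = 1/((-1767 + ((471 + 8) - 6)) + (-233 - 1*869)) = 1/((-1767 + (479 - 6)) + (-233 - 869)) = 1/((-1767 + 473) - 1102) = 1/(-1294 - 1102) = 1/(-2396) = -1/2396 ≈ -0.00041736)
(U - 4727)*(1846 - 2671) = (-1/2396 - 4727)*(1846 - 2671) = -11325893/2396*(-825) = 9343861725/2396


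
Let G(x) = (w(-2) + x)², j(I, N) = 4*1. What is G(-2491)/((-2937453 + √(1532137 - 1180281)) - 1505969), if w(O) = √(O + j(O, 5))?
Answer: -4595300385671/3290666453038 - 2068361*√21991/1645333226519 + 4982*√43982/4935999679557 + 5534282101*√2/4935999679557 ≈ -1.3951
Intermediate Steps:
j(I, N) = 4
w(O) = √(4 + O) (w(O) = √(O + 4) = √(4 + O))
G(x) = (x + √2)² (G(x) = (√(4 - 2) + x)² = (√2 + x)² = (x + √2)²)
G(-2491)/((-2937453 + √(1532137 - 1180281)) - 1505969) = (-2491 + √2)²/((-2937453 + √(1532137 - 1180281)) - 1505969) = (-2491 + √2)²/((-2937453 + √351856) - 1505969) = (-2491 + √2)²/((-2937453 + 4*√21991) - 1505969) = (-2491 + √2)²/(-4443422 + 4*√21991)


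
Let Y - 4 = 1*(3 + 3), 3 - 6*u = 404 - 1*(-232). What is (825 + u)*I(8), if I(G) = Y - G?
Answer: 1439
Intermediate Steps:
u = -211/2 (u = ½ - (404 - 1*(-232))/6 = ½ - (404 + 232)/6 = ½ - ⅙*636 = ½ - 106 = -211/2 ≈ -105.50)
Y = 10 (Y = 4 + 1*(3 + 3) = 4 + 1*6 = 4 + 6 = 10)
I(G) = 10 - G
(825 + u)*I(8) = (825 - 211/2)*(10 - 1*8) = 1439*(10 - 8)/2 = (1439/2)*2 = 1439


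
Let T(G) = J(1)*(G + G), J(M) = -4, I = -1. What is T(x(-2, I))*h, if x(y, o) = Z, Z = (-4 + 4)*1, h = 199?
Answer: 0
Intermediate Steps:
Z = 0 (Z = 0*1 = 0)
x(y, o) = 0
T(G) = -8*G (T(G) = -4*(G + G) = -8*G)
T(x(-2, I))*h = -8*0*199 = 0*199 = 0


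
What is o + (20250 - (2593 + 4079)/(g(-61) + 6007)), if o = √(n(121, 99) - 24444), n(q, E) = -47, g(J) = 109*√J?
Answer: 372668959398/18404395 + I*√24491 + 363624*I*√61/18404395 ≈ 20249.0 + 156.65*I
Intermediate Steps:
o = I*√24491 (o = √(-47 - 24444) = √(-24491) = I*√24491 ≈ 156.5*I)
o + (20250 - (2593 + 4079)/(g(-61) + 6007)) = I*√24491 + (20250 - (2593 + 4079)/(109*√(-61) + 6007)) = I*√24491 + (20250 - 6672/(109*(I*√61) + 6007)) = I*√24491 + (20250 - 6672/(109*I*√61 + 6007)) = I*√24491 + (20250 - 6672/(6007 + 109*I*√61)) = 20250 - 6672/(6007 + 109*I*√61) + I*√24491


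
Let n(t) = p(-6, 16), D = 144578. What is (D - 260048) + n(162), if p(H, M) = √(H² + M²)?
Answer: -115470 + 2*√73 ≈ -1.1545e+5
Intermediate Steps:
n(t) = 2*√73 (n(t) = √((-6)² + 16²) = √(36 + 256) = √292 = 2*√73)
(D - 260048) + n(162) = (144578 - 260048) + 2*√73 = -115470 + 2*√73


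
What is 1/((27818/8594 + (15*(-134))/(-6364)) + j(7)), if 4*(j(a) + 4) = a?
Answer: 27346108/35625103 ≈ 0.76761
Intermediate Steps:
j(a) = -4 + a/4
1/((27818/8594 + (15*(-134))/(-6364)) + j(7)) = 1/((27818/8594 + (15*(-134))/(-6364)) + (-4 + (¼)*7)) = 1/((27818*(1/8594) - 2010*(-1/6364)) + (-4 + 7/4)) = 1/((13909/4297 + 1005/3182) - 9/4) = 1/(48576923/13673054 - 9/4) = 1/(35625103/27346108) = 27346108/35625103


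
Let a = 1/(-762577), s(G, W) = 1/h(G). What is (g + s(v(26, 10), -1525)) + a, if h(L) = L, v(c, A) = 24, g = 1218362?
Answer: 22298276895529/18301848 ≈ 1.2184e+6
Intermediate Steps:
s(G, W) = 1/G
a = -1/762577 ≈ -1.3113e-6
(g + s(v(26, 10), -1525)) + a = (1218362 + 1/24) - 1/762577 = 29240689/24 - 1/762577 = 22298276895529/18301848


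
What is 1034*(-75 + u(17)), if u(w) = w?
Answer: -59972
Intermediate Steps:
1034*(-75 + u(17)) = 1034*(-75 + 17) = 1034*(-58) = -59972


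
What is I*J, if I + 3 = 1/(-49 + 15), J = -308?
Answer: 15862/17 ≈ 933.06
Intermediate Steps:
I = -103/34 (I = -3 + 1/(-49 + 15) = -3 + 1/(-34) = -3 - 1/34 = -103/34 ≈ -3.0294)
I*J = -103/34*(-308) = 15862/17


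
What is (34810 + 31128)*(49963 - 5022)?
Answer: 2963319658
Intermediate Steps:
(34810 + 31128)*(49963 - 5022) = 65938*44941 = 2963319658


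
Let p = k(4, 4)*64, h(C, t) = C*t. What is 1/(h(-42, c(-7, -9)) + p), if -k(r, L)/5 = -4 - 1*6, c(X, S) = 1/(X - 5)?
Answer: 2/6407 ≈ 0.00031216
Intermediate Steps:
c(X, S) = 1/(-5 + X)
k(r, L) = 50 (k(r, L) = -5*(-4 - 1*6) = -5*(-4 - 6) = -5*(-10) = 50)
p = 3200 (p = 50*64 = 3200)
1/(h(-42, c(-7, -9)) + p) = 1/(-42/(-5 - 7) + 3200) = 1/(-42/(-12) + 3200) = 1/(-42*(-1/12) + 3200) = 1/(7/2 + 3200) = 1/(6407/2) = 2/6407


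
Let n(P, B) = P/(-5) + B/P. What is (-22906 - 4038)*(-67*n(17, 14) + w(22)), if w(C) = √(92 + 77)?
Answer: -425122432/85 ≈ -5.0014e+6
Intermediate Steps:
n(P, B) = -P/5 + B/P (n(P, B) = P*(-⅕) + B/P = -P/5 + B/P)
w(C) = 13 (w(C) = √169 = 13)
(-22906 - 4038)*(-67*n(17, 14) + w(22)) = (-22906 - 4038)*(-67*(-⅕*17 + 14/17) + 13) = -26944*(-67*(-17/5 + 14*(1/17)) + 13) = -26944*(-67*(-17/5 + 14/17) + 13) = -26944*(-67*(-219/85) + 13) = -26944*(14673/85 + 13) = -26944*15778/85 = -425122432/85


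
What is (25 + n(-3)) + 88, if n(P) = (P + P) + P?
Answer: 104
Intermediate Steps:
n(P) = 3*P (n(P) = 2*P + P = 3*P)
(25 + n(-3)) + 88 = (25 + 3*(-3)) + 88 = (25 - 9) + 88 = 16 + 88 = 104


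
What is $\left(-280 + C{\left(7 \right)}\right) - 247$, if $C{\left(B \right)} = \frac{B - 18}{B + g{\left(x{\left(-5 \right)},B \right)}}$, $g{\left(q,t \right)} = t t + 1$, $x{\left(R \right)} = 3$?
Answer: $- \frac{30050}{57} \approx -527.19$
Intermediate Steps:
$g{\left(q,t \right)} = 1 + t^{2}$ ($g{\left(q,t \right)} = t^{2} + 1 = 1 + t^{2}$)
$C{\left(B \right)} = \frac{-18 + B}{1 + B + B^{2}}$ ($C{\left(B \right)} = \frac{B - 18}{B + \left(1 + B^{2}\right)} = \frac{-18 + B}{1 + B + B^{2}}$)
$\left(-280 + C{\left(7 \right)}\right) - 247 = \left(-280 + \frac{-18 + 7}{1 + 7 + 7^{2}}\right) - 247 = \left(-280 + \frac{1}{1 + 7 + 49} \left(-11\right)\right) - 247 = \left(-280 + \frac{1}{57} \left(-11\right)\right) - 247 = \left(-280 - \frac{11}{57}\right) - 247 = - \frac{15971}{57} - 247 = - \frac{30050}{57}$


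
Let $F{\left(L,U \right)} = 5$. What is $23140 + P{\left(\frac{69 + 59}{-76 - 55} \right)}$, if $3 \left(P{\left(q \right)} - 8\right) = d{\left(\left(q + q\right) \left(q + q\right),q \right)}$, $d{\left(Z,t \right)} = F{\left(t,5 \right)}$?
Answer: $\frac{69449}{3} \approx 23150.0$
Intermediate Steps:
$d{\left(Z,t \right)} = 5$
$P{\left(q \right)} = \frac{29}{3}$ ($P{\left(q \right)} = 8 + \frac{1}{3} \cdot 5 = 8 + \frac{5}{3} = \frac{29}{3}$)
$23140 + P{\left(\frac{69 + 59}{-76 - 55} \right)} = 23140 + \frac{29}{3} = \frac{69449}{3}$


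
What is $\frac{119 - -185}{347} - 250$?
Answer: $- \frac{86446}{347} \approx -249.12$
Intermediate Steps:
$\frac{119 - -185}{347} - 250 = \left(119 + 185\right) \frac{1}{347} - 250 = 304 \cdot \frac{1}{347} - 250 = \frac{304}{347} - 250 = - \frac{86446}{347}$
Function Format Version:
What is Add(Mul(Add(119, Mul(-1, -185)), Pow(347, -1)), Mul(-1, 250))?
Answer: Rational(-86446, 347) ≈ -249.12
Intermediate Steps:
Add(Mul(Add(119, Mul(-1, -185)), Pow(347, -1)), Mul(-1, 250)) = Add(Mul(Add(119, 185), Rational(1, 347)), -250) = Add(Mul(304, Rational(1, 347)), -250) = Add(Rational(304, 347), -250) = Rational(-86446, 347)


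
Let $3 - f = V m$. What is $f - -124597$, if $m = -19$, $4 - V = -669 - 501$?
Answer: $146906$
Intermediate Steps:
$V = 1174$ ($V = 4 - \left(-669 - 501\right) = 4 - -1170 = 4 + 1170 = 1174$)
$f = 22309$ ($f = 3 - 1174 \left(-19\right) = 3 - -22306 = 3 + 22306 = 22309$)
$f - -124597 = 22309 - -124597 = 22309 + 124597 = 146906$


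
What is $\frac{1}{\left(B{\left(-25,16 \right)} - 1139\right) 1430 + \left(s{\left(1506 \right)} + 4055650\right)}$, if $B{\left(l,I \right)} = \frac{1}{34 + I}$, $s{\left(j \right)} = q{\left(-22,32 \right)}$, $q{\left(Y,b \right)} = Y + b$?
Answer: $\frac{5}{12134593} \approx 4.1205 \cdot 10^{-7}$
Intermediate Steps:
$s{\left(j \right)} = 10$ ($s{\left(j \right)} = -22 + 32 = 10$)
$\frac{1}{\left(B{\left(-25,16 \right)} - 1139\right) 1430 + \left(s{\left(1506 \right)} + 4055650\right)} = \frac{1}{\left(\frac{1}{34 + 16} - 1139\right) 1430 + \left(10 + 4055650\right)} = \frac{1}{\left(\frac{1}{50} - 1139\right) 1430 + 4055660} = \frac{1}{\left(- \frac{56949}{50}\right) 1430 + 4055660} = \frac{1}{- \frac{8143707}{5} + 4055660} = \frac{1}{\frac{12134593}{5}} = \frac{5}{12134593}$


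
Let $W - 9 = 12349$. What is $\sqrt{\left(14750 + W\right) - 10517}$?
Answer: $\sqrt{16591} \approx 128.81$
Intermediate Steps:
$W = 12358$ ($W = 9 + 12349 = 12358$)
$\sqrt{\left(14750 + W\right) - 10517} = \sqrt{\left(14750 + 12358\right) - 10517} = \sqrt{27108 - 10517} = \sqrt{16591}$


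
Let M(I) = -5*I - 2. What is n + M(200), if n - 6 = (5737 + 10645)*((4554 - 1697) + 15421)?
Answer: 299429200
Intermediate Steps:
M(I) = -2 - 5*I
n = 299430202 (n = 6 + (5737 + 10645)*((4554 - 1697) + 15421) = 6 + 16382*(2857 + 15421) = 6 + 16382*18278 = 6 + 299430196 = 299430202)
n + M(200) = 299430202 + (-2 - 5*200) = 299430202 + (-2 - 1000) = 299430202 - 1002 = 299429200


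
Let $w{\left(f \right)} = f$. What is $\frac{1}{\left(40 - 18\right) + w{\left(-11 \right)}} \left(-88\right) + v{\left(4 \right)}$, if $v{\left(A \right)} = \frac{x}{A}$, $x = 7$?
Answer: $- \frac{25}{4} \approx -6.25$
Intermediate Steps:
$v{\left(A \right)} = \frac{7}{A}$
$\frac{1}{\left(40 - 18\right) + w{\left(-11 \right)}} \left(-88\right) + v{\left(4 \right)} = \frac{1}{\left(40 - 18\right) - 11} \left(-88\right) + \frac{7}{4} = \frac{1}{22 - 11} \left(-88\right) + 7 \cdot \frac{1}{4} = \frac{1}{11} \left(-88\right) + \frac{7}{4} = -8 + \frac{7}{4} = - \frac{25}{4}$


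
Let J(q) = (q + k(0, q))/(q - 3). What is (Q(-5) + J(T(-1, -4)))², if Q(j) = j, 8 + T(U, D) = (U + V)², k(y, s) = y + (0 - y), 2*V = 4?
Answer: 1849/100 ≈ 18.490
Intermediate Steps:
V = 2 (V = (½)*4 = 2)
k(y, s) = 0 (k(y, s) = y - y = 0)
T(U, D) = -8 + (2 + U)² (T(U, D) = -8 + (U + 2)² = -8 + (2 + U)²)
J(q) = q/(-3 + q) (J(q) = (q + 0)/(q - 3) = q/(-3 + q))
(Q(-5) + J(T(-1, -4)))² = (-5 + (-8 + (2 - 1)²)/(-3 + (-8 + (2 - 1)²)))² = (-5 + (-8 + 1²)/(-3 + (-8 + 1²)))² = (-5 + (-8 + 1)/(-3 + (-8 + 1)))² = (-5 - 7/(-3 - 7))² = (-5 - 7/(-10))² = (-5 - 7*(-⅒))² = (-5 + 7/10)² = (-43/10)² = 1849/100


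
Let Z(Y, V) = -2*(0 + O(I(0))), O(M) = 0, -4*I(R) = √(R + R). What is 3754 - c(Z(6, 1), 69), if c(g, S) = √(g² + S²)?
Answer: 3685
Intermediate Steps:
I(R) = -√2*√R/4 (I(R) = -√(R + R)/4 = -√2*√R/4)
Z(Y, V) = 0 (Z(Y, V) = -2*(0 + 0) = -2*0 = 0)
c(g, S) = √(S² + g²)
3754 - c(Z(6, 1), 69) = 3754 - √(69² + 0²) = 3754 - √(4761 + 0) = 3754 - √4761 = 3754 - 1*69 = 3754 - 69 = 3685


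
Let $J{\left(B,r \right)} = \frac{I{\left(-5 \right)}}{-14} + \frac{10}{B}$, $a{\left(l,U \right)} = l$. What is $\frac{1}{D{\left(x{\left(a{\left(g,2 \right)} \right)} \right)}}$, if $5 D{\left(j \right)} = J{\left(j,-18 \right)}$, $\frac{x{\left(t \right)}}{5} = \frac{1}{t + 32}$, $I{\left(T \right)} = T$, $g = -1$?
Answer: $\frac{70}{873} \approx 0.080183$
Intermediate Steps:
$J{\left(B,r \right)} = \frac{5}{14} + \frac{10}{B}$ ($J{\left(B,r \right)} = - \frac{5}{-14} + \frac{10}{B} = \left(-5\right) \left(- \frac{1}{14}\right) + \frac{10}{B} = \frac{5}{14} + \frac{10}{B}$)
$x{\left(t \right)} = \frac{5}{32 + t}$ ($x{\left(t \right)} = \frac{5}{t + 32} = \frac{5}{32 + t}$)
$D{\left(j \right)} = \frac{1}{14} + \frac{2}{j}$ ($D{\left(j \right)} = \frac{\frac{5}{14} + \frac{10}{j}}{5} = \frac{1}{14} + \frac{2}{j}$)
$\frac{1}{D{\left(x{\left(a{\left(g,2 \right)} \right)} \right)}} = \frac{1}{\frac{1}{14} \frac{1}{5 \frac{1}{32 - 1}} \left(28 + \frac{5}{32 - 1}\right)} = \frac{1}{\frac{1}{14} \frac{1}{5 \cdot \frac{1}{31}} \left(28 + \frac{5}{31}\right)} = \frac{1}{\frac{1}{14} \frac{1}{5 \cdot \frac{1}{31}} \left(28 + 5 \cdot \frac{1}{31}\right)} = \frac{1}{\frac{1}{14} \frac{1}{\frac{5}{31}} \left(28 + \frac{5}{31}\right)} = \frac{1}{\frac{1}{14} \cdot \frac{31}{5} \cdot \frac{873}{31}} = \frac{1}{\frac{873}{70}} = \frac{70}{873}$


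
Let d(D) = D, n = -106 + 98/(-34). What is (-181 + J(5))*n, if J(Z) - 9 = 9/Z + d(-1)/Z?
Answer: 1577052/85 ≈ 18554.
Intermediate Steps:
n = -1851/17 (n = -106 + 98*(-1/34) = -106 - 49/17 = -1851/17 ≈ -108.88)
J(Z) = 9 + 8/Z (J(Z) = 9 + (9/Z - 1/Z) = 9 + 8/Z)
(-181 + J(5))*n = (-181 + (9 + 8/5))*(-1851/17) = (-181 + 53/5)*(-1851/17) = -852/5*(-1851/17) = 1577052/85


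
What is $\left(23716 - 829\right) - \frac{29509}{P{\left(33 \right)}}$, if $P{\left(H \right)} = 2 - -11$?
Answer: $\frac{268022}{13} \approx 20617.0$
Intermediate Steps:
$P{\left(H \right)} = 13$ ($P{\left(H \right)} = 2 + 11 = 13$)
$\left(23716 - 829\right) - \frac{29509}{P{\left(33 \right)}} = \left(23716 - 829\right) - \frac{29509}{13} = 22887 - \frac{29509}{13} = \frac{268022}{13}$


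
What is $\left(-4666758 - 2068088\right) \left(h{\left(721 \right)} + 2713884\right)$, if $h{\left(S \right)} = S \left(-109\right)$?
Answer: $-17748305989570$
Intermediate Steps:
$h{\left(S \right)} = - 109 S$
$\left(-4666758 - 2068088\right) \left(h{\left(721 \right)} + 2713884\right) = \left(-4666758 - 2068088\right) \left(\left(-109\right) 721 + 2713884\right) = - 6734846 \left(-78589 + 2713884\right) = \left(-6734846\right) 2635295 = -17748305989570$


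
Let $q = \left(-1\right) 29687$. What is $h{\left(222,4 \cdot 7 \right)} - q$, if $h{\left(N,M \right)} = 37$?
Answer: $29724$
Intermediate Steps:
$q = -29687$
$h{\left(222,4 \cdot 7 \right)} - q = 37 - -29687 = 37 + 29687 = 29724$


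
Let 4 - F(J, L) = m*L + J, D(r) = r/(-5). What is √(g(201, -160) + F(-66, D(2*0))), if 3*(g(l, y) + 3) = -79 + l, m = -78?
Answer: √969/3 ≈ 10.376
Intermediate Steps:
D(r) = -r/5 (D(r) = r*(-⅕) = -r/5)
g(l, y) = -88/3 + l/3 (g(l, y) = -3 + (-79 + l)/3 = -3 + (-79/3 + l/3) = -88/3 + l/3)
F(J, L) = 4 - J + 78*L (F(J, L) = 4 - (-78*L + J) = 4 - (J - 78*L) = 4 + (-J + 78*L) = 4 - J + 78*L)
√(g(201, -160) + F(-66, D(2*0))) = √((-88/3 + (⅓)*201) + (4 - 1*(-66) + 78*(-2*0/5))) = √((-88/3 + 67) + (4 + 66 + 78*(-⅕*0))) = √(113/3 + (4 + 66 + 78*0)) = √(113/3 + (4 + 66 + 0)) = √(113/3 + 70) = √(323/3) = √969/3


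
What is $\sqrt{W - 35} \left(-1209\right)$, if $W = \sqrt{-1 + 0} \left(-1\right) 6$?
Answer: $- 1209 \sqrt{-35 - 6 i} \approx -610.85 + 7178.6 i$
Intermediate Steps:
$W = - 6 i$ ($W = \sqrt{-1} \left(-1\right) 6 = i \left(-1\right) 6 = - i 6 = - 6 i \approx - 6.0 i$)
$\sqrt{W - 35} \left(-1209\right) = \sqrt{- 6 i - 35} \left(-1209\right) = \sqrt{-35 - 6 i} \left(-1209\right) = - 1209 \sqrt{-35 - 6 i}$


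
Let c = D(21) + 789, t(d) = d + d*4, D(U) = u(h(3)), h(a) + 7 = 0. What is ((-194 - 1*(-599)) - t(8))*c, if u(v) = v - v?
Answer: 287985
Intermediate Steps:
h(a) = -7 (h(a) = -7 + 0 = -7)
u(v) = 0
D(U) = 0
t(d) = 5*d (t(d) = d + 4*d = 5*d)
c = 789 (c = 0 + 789 = 789)
((-194 - 1*(-599)) - t(8))*c = ((-194 - 1*(-599)) - 5*8)*789 = ((-194 + 599) - 1*40)*789 = (405 - 40)*789 = 365*789 = 287985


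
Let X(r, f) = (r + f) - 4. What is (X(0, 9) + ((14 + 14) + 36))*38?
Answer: 2622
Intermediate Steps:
X(r, f) = -4 + f + r (X(r, f) = (f + r) - 4 = -4 + f + r)
(X(0, 9) + ((14 + 14) + 36))*38 = ((-4 + 9 + 0) + ((14 + 14) + 36))*38 = (5 + (28 + 36))*38 = (5 + 64)*38 = 69*38 = 2622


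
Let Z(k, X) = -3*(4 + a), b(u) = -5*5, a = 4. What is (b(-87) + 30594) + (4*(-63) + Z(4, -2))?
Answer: 30293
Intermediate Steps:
b(u) = -25
Z(k, X) = -24 (Z(k, X) = -3*(4 + 4) = -3*8 = -24)
(b(-87) + 30594) + (4*(-63) + Z(4, -2)) = (-25 + 30594) + (4*(-63) - 24) = 30569 + (-252 - 24) = 30569 - 276 = 30293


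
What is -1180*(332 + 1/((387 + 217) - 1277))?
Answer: -263653300/673 ≈ -3.9176e+5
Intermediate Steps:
-1180*(332 + 1/((387 + 217) - 1277)) = -1180*(332 + 1/(604 - 1277)) = -1180*(332 + 1/(-673)) = -1180*(332 - 1/673) = -1180*223435/673 = -263653300/673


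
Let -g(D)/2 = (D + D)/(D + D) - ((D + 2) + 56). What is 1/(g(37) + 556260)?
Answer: 1/556448 ≈ 1.7971e-6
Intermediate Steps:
g(D) = 114 + 2*D (g(D) = -2*((D + D)/(D + D) - ((D + 2) + 56)) = -2*((2*D)/((2*D)) - ((2 + D) + 56)) = -2*((2*D)*(1/(2*D)) - (58 + D)) = -2*(1 + (-58 - D)) = -2*(-57 - D) = 114 + 2*D)
1/(g(37) + 556260) = 1/((114 + 2*37) + 556260) = 1/((114 + 74) + 556260) = 1/(188 + 556260) = 1/556448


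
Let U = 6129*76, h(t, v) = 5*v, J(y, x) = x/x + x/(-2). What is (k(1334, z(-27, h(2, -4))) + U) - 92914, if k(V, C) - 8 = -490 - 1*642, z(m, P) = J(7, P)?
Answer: 371766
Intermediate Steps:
J(y, x) = 1 - x/2 (J(y, x) = 1 + x*(-½) = 1 - x/2)
z(m, P) = 1 - P/2
k(V, C) = -1124 (k(V, C) = 8 + (-490 - 1*642) = 8 + (-490 - 642) = 8 - 1132 = -1124)
U = 465804
(k(1334, z(-27, h(2, -4))) + U) - 92914 = (-1124 + 465804) - 92914 = 464680 - 92914 = 371766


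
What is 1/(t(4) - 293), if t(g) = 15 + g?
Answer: -1/274 ≈ -0.0036496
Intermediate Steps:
1/(t(4) - 293) = 1/((15 + 4) - 293) = 1/(19 - 293) = 1/(-274) = -1/274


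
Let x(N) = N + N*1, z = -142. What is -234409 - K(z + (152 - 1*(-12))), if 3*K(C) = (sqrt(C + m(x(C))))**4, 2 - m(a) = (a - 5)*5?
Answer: -244156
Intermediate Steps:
x(N) = 2*N (x(N) = N + N = 2*N)
m(a) = 27 - 5*a (m(a) = 2 - (a - 5)*5 = 2 - (-5 + a)*5 = 2 - (-25 + 5*a) = 2 + (25 - 5*a) = 27 - 5*a)
K(C) = (27 - 9*C)**2/3 (K(C) = (sqrt(C + (27 - 10*C)))**4/3 = (sqrt(27 - 9*C))**4/3 = (27 - 9*C)**2/3)
-234409 - K(z + (152 - 1*(-12))) = -234409 - 27*(3 - (-142 + (152 - 1*(-12))))**2 = -234409 - 27*(3 - (-142 + (152 + 12)))**2 = -234409 - 27*(3 - (-142 + 164))**2 = -234409 - 27*(3 - 1*22)**2 = -234409 - 27*(3 - 22)**2 = -234409 - 27*(-19)**2 = -234409 - 27*361 = -234409 - 1*9747 = -234409 - 9747 = -244156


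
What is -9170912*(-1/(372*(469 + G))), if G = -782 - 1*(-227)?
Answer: -1146364/3999 ≈ -286.66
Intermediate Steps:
G = -555 (G = -782 + 227 = -555)
-9170912*(-1/(372*(469 + G))) = -9170912*(-1/(372*(469 - 555))) = -9170912/((-86*(-372))) = -9170912/31992 = -9170912*1/31992 = -1146364/3999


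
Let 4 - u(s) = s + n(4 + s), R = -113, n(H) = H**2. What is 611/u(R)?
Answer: -611/11764 ≈ -0.051938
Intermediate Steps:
u(s) = 4 - s - (4 + s)**2 (u(s) = 4 - (s + (4 + s)**2) = 4 + (-s - (4 + s)**2) = 4 - s - (4 + s)**2)
611/u(R) = 611/(4 - 1*(-113) - (4 - 113)**2) = 611/(4 + 113 - 1*(-109)**2) = 611/(4 + 113 - 1*11881) = 611/(4 + 113 - 11881) = 611/(-11764) = 611*(-1/11764) = -611/11764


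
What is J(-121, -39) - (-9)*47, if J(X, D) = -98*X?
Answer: 12281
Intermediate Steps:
J(-121, -39) - (-9)*47 = -98*(-121) - (-9)*47 = 11858 - 1*(-423) = 11858 + 423 = 12281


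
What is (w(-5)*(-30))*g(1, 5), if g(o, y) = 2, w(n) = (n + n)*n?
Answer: -3000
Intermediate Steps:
w(n) = 2*n**2 (w(n) = (2*n)*n = 2*n**2)
(w(-5)*(-30))*g(1, 5) = ((2*(-5)**2)*(-30))*2 = ((2*25)*(-30))*2 = (50*(-30))*2 = -1500*2 = -3000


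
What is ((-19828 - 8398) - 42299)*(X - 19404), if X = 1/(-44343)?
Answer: 4667841283525/3411 ≈ 1.3685e+9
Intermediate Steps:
X = -1/44343 ≈ -2.2551e-5
((-19828 - 8398) - 42299)*(X - 19404) = ((-19828 - 8398) - 42299)*(-1/44343 - 19404) = (-28226 - 42299)*(-860431573/44343) = -70525*(-860431573/44343) = 4667841283525/3411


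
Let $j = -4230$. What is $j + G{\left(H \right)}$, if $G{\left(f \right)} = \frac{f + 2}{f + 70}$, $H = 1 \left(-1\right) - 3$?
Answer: $- \frac{139591}{33} \approx -4230.0$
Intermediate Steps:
$H = -4$ ($H = -1 - 3 = -4$)
$G{\left(f \right)} = \frac{2 + f}{70 + f}$
$j + G{\left(H \right)} = -4230 + \frac{2 - 4}{70 - 4} = -4230 + \frac{1}{66} \left(-2\right) = -4230 - \frac{1}{33} = - \frac{139591}{33}$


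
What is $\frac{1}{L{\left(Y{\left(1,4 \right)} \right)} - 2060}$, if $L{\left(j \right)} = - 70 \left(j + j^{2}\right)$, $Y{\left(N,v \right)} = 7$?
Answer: $- \frac{1}{5980} \approx -0.00016722$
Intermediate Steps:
$L{\left(j \right)} = - 70 j - 70 j^{2}$
$\frac{1}{L{\left(Y{\left(1,4 \right)} \right)} - 2060} = \frac{1}{\left(-70\right) 7 \left(1 + 7\right) - 2060} = \frac{1}{\left(-70\right) 7 \cdot 8 - 2060} = \frac{1}{-3920 - 2060} = \frac{1}{-5980} = - \frac{1}{5980}$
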